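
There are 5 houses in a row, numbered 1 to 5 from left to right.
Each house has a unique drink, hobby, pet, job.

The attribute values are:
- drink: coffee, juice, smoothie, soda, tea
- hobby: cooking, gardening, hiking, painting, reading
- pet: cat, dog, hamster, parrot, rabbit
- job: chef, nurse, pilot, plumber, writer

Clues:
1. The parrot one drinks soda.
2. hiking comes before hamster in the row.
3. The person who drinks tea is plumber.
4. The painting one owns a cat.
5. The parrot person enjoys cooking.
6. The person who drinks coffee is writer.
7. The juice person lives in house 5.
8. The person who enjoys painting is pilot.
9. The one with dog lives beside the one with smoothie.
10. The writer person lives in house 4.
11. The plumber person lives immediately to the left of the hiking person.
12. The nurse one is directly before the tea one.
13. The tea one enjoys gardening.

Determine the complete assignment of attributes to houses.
Solution:

House | Drink | Hobby | Pet | Job
---------------------------------
  1   | soda | cooking | parrot | nurse
  2   | tea | gardening | dog | plumber
  3   | smoothie | hiking | rabbit | chef
  4   | coffee | reading | hamster | writer
  5   | juice | painting | cat | pilot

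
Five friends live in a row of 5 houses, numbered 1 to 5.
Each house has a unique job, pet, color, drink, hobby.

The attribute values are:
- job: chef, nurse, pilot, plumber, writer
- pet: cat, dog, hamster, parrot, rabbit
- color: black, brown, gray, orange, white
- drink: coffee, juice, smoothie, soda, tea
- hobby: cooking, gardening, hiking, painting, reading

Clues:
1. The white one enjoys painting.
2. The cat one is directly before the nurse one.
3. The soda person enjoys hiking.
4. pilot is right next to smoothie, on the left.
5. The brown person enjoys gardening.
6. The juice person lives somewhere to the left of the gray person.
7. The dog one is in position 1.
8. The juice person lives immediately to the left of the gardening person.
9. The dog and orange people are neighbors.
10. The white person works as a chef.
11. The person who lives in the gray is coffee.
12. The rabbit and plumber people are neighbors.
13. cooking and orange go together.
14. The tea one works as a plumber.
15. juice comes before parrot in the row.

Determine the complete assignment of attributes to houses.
Solution:

House | Job | Pet | Color | Drink | Hobby
-----------------------------------------
  1   | pilot | dog | black | soda | hiking
  2   | writer | hamster | orange | smoothie | cooking
  3   | chef | rabbit | white | juice | painting
  4   | plumber | cat | brown | tea | gardening
  5   | nurse | parrot | gray | coffee | reading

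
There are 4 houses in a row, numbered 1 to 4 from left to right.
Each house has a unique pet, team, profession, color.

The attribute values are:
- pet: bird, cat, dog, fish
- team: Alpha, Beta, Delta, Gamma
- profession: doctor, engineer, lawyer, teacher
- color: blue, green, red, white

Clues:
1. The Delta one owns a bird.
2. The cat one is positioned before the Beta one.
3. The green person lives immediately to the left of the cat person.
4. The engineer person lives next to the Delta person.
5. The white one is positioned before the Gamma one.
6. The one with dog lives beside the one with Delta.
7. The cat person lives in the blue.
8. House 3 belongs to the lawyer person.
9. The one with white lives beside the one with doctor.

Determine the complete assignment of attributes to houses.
Solution:

House | Pet | Team | Profession | Color
---------------------------------------
  1   | dog | Alpha | engineer | white
  2   | bird | Delta | doctor | green
  3   | cat | Gamma | lawyer | blue
  4   | fish | Beta | teacher | red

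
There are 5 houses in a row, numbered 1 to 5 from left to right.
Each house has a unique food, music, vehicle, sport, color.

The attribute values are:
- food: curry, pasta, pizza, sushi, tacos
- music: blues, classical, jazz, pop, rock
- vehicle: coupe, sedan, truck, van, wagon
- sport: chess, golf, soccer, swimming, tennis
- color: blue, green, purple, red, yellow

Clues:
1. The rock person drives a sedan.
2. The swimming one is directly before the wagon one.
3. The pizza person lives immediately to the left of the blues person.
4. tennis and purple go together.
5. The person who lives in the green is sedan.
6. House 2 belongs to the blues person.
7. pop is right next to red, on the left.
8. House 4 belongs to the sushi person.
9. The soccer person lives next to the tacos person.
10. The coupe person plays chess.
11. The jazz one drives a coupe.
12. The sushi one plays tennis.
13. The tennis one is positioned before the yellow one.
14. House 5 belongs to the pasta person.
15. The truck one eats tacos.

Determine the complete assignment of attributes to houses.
Solution:

House | Food | Music | Vehicle | Sport | Color
----------------------------------------------
  1   | pizza | pop | van | soccer | blue
  2   | tacos | blues | truck | golf | red
  3   | curry | rock | sedan | swimming | green
  4   | sushi | classical | wagon | tennis | purple
  5   | pasta | jazz | coupe | chess | yellow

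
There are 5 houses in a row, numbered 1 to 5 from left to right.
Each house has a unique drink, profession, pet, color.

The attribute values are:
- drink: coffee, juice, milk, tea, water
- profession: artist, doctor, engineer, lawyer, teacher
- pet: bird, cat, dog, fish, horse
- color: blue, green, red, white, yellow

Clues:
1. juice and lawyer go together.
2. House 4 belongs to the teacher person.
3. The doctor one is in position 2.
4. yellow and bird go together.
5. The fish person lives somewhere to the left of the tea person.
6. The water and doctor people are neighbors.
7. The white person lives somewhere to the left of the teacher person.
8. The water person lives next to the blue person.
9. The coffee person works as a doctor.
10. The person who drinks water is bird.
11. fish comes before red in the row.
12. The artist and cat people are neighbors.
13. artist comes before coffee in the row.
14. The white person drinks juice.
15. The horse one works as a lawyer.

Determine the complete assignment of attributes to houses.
Solution:

House | Drink | Profession | Pet | Color
----------------------------------------
  1   | water | artist | bird | yellow
  2   | coffee | doctor | cat | blue
  3   | juice | lawyer | horse | white
  4   | milk | teacher | fish | green
  5   | tea | engineer | dog | red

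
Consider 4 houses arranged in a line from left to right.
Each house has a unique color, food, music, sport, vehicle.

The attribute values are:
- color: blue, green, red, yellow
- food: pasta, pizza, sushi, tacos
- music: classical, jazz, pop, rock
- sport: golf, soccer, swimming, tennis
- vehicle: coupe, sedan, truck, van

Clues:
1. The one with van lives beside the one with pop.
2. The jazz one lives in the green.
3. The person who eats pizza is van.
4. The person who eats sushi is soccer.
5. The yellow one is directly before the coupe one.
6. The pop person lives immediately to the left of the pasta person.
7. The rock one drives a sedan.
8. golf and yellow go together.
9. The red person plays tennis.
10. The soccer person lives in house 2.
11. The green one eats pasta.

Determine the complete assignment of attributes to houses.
Solution:

House | Color | Food | Music | Sport | Vehicle
----------------------------------------------
  1   | yellow | pizza | classical | golf | van
  2   | blue | sushi | pop | soccer | coupe
  3   | green | pasta | jazz | swimming | truck
  4   | red | tacos | rock | tennis | sedan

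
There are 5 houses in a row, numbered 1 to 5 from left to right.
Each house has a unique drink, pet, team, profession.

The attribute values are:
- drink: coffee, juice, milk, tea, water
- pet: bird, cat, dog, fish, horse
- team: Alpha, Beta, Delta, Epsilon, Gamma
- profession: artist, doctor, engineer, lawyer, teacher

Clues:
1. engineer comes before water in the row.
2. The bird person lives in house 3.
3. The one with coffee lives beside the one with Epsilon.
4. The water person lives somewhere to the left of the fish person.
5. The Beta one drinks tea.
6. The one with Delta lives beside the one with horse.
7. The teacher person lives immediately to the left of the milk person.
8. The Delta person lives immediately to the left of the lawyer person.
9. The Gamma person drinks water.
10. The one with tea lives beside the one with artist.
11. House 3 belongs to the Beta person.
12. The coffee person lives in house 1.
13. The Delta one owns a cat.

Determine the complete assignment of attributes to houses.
Solution:

House | Drink | Pet | Team | Profession
---------------------------------------
  1   | coffee | cat | Delta | teacher
  2   | milk | horse | Epsilon | lawyer
  3   | tea | bird | Beta | engineer
  4   | water | dog | Gamma | artist
  5   | juice | fish | Alpha | doctor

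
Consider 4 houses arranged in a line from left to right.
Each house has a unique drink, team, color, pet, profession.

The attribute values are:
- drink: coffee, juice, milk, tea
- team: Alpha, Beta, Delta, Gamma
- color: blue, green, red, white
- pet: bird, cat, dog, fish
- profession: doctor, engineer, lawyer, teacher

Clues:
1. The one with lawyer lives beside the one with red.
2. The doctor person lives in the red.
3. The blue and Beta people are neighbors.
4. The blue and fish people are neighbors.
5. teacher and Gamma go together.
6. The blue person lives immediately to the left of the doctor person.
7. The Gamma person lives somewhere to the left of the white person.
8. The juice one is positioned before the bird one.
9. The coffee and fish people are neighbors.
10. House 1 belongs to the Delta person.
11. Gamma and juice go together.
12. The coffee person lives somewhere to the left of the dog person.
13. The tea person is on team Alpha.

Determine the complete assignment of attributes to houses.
Solution:

House | Drink | Team | Color | Pet | Profession
-----------------------------------------------
  1   | coffee | Delta | blue | cat | lawyer
  2   | milk | Beta | red | fish | doctor
  3   | juice | Gamma | green | dog | teacher
  4   | tea | Alpha | white | bird | engineer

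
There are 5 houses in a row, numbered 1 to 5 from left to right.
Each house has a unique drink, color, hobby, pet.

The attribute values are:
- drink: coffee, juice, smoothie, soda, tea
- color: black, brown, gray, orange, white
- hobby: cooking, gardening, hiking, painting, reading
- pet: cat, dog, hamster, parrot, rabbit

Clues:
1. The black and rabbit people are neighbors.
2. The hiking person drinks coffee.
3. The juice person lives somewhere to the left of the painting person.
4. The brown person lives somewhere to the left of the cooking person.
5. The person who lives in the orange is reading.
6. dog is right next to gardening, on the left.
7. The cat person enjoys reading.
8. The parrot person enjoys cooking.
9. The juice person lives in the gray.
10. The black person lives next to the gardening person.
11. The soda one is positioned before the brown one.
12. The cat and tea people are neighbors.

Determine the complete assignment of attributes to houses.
Solution:

House | Drink | Color | Hobby | Pet
-----------------------------------
  1   | coffee | black | hiking | dog
  2   | juice | gray | gardening | rabbit
  3   | soda | orange | reading | cat
  4   | tea | brown | painting | hamster
  5   | smoothie | white | cooking | parrot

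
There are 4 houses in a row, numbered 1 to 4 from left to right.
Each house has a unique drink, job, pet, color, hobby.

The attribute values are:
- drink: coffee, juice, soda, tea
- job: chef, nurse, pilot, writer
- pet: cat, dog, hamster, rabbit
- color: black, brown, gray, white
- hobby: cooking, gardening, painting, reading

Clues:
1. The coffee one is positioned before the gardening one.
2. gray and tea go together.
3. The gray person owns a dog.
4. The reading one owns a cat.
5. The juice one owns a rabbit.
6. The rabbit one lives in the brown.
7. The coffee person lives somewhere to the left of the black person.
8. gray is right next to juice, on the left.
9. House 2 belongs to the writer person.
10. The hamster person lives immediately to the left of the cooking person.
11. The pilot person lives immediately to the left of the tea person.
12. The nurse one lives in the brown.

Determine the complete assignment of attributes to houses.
Solution:

House | Drink | Job | Pet | Color | Hobby
-----------------------------------------
  1   | coffee | pilot | hamster | white | painting
  2   | tea | writer | dog | gray | cooking
  3   | juice | nurse | rabbit | brown | gardening
  4   | soda | chef | cat | black | reading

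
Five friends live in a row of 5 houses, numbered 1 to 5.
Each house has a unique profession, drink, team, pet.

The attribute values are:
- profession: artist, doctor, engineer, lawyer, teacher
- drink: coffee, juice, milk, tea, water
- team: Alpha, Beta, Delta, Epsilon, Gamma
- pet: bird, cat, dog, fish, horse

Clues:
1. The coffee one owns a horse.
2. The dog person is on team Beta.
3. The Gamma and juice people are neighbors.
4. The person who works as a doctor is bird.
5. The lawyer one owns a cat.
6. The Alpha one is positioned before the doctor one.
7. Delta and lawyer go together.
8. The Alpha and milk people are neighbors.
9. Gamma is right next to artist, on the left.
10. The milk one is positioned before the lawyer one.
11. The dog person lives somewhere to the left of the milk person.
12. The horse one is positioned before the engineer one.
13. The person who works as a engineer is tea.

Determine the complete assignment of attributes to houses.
Solution:

House | Profession | Drink | Team | Pet
---------------------------------------
  1   | teacher | coffee | Gamma | horse
  2   | artist | juice | Beta | dog
  3   | engineer | tea | Alpha | fish
  4   | doctor | milk | Epsilon | bird
  5   | lawyer | water | Delta | cat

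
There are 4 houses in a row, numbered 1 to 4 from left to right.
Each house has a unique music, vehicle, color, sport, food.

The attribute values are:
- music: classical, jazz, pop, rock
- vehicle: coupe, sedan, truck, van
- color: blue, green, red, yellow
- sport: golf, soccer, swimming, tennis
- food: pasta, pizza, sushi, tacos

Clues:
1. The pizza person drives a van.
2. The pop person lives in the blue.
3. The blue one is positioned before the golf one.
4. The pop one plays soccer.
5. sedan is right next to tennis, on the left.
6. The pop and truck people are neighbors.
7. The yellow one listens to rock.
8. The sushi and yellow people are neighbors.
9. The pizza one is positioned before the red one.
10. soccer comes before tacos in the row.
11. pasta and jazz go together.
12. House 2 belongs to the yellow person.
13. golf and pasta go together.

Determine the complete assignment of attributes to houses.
Solution:

House | Music | Vehicle | Color | Sport | Food
----------------------------------------------
  1   | pop | sedan | blue | soccer | sushi
  2   | rock | truck | yellow | tennis | tacos
  3   | classical | van | green | swimming | pizza
  4   | jazz | coupe | red | golf | pasta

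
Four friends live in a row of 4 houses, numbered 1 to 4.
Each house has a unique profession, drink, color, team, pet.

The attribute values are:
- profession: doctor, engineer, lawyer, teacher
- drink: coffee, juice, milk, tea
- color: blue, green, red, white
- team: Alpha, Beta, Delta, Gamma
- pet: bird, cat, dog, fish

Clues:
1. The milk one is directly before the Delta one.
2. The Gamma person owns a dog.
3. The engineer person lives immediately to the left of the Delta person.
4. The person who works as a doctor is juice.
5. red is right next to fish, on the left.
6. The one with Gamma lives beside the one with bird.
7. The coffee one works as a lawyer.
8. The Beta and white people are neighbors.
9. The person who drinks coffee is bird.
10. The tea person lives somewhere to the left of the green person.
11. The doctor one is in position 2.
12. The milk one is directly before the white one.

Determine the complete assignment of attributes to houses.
Solution:

House | Profession | Drink | Color | Team | Pet
-----------------------------------------------
  1   | engineer | milk | red | Beta | cat
  2   | doctor | juice | white | Delta | fish
  3   | teacher | tea | blue | Gamma | dog
  4   | lawyer | coffee | green | Alpha | bird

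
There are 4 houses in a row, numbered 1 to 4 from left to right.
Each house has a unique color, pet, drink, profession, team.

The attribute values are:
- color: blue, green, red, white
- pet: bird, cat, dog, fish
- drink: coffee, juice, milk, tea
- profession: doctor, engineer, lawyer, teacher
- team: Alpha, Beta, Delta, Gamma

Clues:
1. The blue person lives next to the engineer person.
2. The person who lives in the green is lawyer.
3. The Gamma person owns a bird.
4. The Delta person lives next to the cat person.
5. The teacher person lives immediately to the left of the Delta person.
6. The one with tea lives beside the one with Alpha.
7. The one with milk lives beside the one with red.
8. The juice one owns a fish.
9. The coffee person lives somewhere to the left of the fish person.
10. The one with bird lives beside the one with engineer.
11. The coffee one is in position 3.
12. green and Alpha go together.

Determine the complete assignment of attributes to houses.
Solution:

House | Color | Pet | Drink | Profession | Team
-----------------------------------------------
  1   | blue | bird | milk | teacher | Gamma
  2   | red | dog | tea | engineer | Delta
  3   | green | cat | coffee | lawyer | Alpha
  4   | white | fish | juice | doctor | Beta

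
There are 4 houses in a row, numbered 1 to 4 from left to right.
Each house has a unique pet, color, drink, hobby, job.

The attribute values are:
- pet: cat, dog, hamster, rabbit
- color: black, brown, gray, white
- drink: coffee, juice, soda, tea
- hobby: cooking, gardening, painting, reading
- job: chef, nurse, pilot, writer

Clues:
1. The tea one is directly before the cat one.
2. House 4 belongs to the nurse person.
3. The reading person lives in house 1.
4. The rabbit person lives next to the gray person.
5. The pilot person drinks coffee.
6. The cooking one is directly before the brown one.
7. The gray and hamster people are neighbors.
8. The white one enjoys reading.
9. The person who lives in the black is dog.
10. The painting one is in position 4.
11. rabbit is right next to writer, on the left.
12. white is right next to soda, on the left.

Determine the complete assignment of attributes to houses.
Solution:

House | Pet | Color | Drink | Hobby | Job
-----------------------------------------
  1   | rabbit | white | tea | reading | chef
  2   | cat | gray | soda | cooking | writer
  3   | hamster | brown | coffee | gardening | pilot
  4   | dog | black | juice | painting | nurse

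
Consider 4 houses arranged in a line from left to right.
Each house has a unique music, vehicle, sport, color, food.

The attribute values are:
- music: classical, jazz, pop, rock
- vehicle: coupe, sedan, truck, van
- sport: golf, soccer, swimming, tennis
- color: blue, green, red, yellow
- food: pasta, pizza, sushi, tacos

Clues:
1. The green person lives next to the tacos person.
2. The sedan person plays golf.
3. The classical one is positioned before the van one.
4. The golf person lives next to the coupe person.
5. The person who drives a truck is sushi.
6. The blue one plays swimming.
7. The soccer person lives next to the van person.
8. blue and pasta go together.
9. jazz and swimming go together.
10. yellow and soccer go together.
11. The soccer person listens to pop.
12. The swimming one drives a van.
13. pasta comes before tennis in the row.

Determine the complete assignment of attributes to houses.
Solution:

House | Music | Vehicle | Sport | Color | Food
----------------------------------------------
  1   | classical | sedan | golf | green | pizza
  2   | pop | coupe | soccer | yellow | tacos
  3   | jazz | van | swimming | blue | pasta
  4   | rock | truck | tennis | red | sushi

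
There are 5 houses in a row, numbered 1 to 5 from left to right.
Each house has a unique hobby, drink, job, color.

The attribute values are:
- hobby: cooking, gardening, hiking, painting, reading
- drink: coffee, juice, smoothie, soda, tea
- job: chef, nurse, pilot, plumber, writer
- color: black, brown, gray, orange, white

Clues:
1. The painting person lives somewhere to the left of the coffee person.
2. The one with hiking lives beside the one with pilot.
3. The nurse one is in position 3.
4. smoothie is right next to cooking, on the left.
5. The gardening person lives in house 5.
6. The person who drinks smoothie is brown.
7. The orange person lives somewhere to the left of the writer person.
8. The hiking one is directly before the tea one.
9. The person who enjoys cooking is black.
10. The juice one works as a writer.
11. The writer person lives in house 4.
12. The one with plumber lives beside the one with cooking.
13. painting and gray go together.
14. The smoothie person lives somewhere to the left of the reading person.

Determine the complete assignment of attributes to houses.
Solution:

House | Hobby | Drink | Job | Color
-----------------------------------
  1   | hiking | smoothie | plumber | brown
  2   | cooking | tea | pilot | black
  3   | reading | soda | nurse | orange
  4   | painting | juice | writer | gray
  5   | gardening | coffee | chef | white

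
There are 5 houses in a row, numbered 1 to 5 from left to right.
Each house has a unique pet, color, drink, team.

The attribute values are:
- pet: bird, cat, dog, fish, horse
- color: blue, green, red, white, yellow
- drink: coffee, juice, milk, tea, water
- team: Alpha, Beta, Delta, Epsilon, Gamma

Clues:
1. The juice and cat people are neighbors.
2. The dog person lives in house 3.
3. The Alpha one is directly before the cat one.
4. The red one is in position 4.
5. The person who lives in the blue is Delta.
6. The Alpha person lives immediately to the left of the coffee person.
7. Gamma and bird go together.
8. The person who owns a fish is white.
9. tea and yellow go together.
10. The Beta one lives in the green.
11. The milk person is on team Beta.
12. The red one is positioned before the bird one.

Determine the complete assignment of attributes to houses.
Solution:

House | Pet | Color | Drink | Team
----------------------------------
  1   | fish | white | juice | Alpha
  2   | cat | blue | coffee | Delta
  3   | dog | green | milk | Beta
  4   | horse | red | water | Epsilon
  5   | bird | yellow | tea | Gamma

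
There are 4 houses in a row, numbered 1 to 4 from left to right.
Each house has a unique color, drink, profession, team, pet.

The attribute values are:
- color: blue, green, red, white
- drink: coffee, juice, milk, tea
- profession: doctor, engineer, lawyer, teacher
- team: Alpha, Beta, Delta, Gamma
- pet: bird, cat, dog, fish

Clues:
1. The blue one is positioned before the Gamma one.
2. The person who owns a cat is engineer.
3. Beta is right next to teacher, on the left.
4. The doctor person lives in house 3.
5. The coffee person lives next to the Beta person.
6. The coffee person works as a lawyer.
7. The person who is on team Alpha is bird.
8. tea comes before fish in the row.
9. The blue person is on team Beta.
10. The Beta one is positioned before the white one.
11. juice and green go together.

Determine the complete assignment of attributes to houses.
Solution:

House | Color | Drink | Profession | Team | Pet
-----------------------------------------------
  1   | green | juice | engineer | Delta | cat
  2   | red | coffee | lawyer | Alpha | bird
  3   | blue | tea | doctor | Beta | dog
  4   | white | milk | teacher | Gamma | fish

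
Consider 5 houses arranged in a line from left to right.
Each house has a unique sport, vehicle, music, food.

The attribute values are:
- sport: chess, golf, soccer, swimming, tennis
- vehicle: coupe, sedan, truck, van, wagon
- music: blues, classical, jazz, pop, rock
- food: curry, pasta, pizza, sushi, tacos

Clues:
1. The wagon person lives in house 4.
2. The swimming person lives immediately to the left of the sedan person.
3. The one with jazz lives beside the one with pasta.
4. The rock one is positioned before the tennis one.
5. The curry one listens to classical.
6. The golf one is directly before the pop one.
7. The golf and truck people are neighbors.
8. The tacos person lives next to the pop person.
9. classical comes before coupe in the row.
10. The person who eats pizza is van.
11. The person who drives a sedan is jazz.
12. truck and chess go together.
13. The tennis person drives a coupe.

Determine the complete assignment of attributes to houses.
Solution:

House | Sport | Vehicle | Music | Food
--------------------------------------
  1   | swimming | van | rock | pizza
  2   | golf | sedan | jazz | tacos
  3   | chess | truck | pop | pasta
  4   | soccer | wagon | classical | curry
  5   | tennis | coupe | blues | sushi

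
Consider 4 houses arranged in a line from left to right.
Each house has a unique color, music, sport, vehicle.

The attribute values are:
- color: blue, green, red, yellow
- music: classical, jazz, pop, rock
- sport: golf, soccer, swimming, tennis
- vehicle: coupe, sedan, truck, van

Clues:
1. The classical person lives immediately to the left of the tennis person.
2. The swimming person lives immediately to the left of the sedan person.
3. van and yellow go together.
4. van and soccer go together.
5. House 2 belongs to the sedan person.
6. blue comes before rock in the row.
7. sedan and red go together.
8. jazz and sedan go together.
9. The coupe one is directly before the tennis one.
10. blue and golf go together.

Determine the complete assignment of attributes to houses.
Solution:

House | Color | Music | Sport | Vehicle
---------------------------------------
  1   | green | classical | swimming | coupe
  2   | red | jazz | tennis | sedan
  3   | blue | pop | golf | truck
  4   | yellow | rock | soccer | van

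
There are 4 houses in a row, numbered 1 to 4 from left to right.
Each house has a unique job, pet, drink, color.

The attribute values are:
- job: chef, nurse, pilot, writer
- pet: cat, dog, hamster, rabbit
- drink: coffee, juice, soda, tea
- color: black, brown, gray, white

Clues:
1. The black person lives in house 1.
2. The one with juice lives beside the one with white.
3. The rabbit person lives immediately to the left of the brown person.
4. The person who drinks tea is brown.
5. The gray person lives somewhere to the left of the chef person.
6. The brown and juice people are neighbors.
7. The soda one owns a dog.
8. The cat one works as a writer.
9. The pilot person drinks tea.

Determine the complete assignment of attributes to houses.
Solution:

House | Job | Pet | Drink | Color
---------------------------------
  1   | nurse | rabbit | coffee | black
  2   | pilot | hamster | tea | brown
  3   | writer | cat | juice | gray
  4   | chef | dog | soda | white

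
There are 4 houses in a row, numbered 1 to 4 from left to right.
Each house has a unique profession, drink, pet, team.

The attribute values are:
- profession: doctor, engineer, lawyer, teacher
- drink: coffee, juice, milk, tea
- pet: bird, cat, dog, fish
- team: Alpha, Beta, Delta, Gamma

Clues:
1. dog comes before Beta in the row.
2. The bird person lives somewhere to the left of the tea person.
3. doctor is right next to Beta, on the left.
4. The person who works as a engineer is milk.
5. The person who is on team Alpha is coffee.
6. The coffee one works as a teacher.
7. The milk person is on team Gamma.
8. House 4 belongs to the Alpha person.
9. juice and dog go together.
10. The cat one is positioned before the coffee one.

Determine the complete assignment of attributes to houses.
Solution:

House | Profession | Drink | Pet | Team
---------------------------------------
  1   | engineer | milk | bird | Gamma
  2   | doctor | juice | dog | Delta
  3   | lawyer | tea | cat | Beta
  4   | teacher | coffee | fish | Alpha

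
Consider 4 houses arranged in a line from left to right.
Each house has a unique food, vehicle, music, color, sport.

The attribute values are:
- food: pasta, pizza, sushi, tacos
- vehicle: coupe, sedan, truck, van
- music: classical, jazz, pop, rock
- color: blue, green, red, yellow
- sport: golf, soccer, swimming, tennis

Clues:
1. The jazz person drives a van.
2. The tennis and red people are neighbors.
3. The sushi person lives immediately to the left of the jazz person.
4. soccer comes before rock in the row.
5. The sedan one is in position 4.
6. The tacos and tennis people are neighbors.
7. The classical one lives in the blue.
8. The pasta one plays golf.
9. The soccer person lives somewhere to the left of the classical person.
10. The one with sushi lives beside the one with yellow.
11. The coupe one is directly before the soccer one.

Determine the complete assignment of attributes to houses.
Solution:

House | Food | Vehicle | Music | Color | Sport
----------------------------------------------
  1   | sushi | coupe | pop | green | swimming
  2   | tacos | van | jazz | yellow | soccer
  3   | pizza | truck | classical | blue | tennis
  4   | pasta | sedan | rock | red | golf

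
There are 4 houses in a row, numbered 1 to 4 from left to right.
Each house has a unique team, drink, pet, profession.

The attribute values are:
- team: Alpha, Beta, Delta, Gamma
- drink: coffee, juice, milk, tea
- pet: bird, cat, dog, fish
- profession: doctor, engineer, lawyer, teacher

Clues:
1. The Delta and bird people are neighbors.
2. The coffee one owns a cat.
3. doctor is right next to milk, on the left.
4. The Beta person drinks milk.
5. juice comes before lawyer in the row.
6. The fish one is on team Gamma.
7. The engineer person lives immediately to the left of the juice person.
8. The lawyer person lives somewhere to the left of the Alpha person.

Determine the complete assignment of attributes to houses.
Solution:

House | Team | Drink | Pet | Profession
---------------------------------------
  1   | Gamma | tea | fish | engineer
  2   | Delta | juice | dog | doctor
  3   | Beta | milk | bird | lawyer
  4   | Alpha | coffee | cat | teacher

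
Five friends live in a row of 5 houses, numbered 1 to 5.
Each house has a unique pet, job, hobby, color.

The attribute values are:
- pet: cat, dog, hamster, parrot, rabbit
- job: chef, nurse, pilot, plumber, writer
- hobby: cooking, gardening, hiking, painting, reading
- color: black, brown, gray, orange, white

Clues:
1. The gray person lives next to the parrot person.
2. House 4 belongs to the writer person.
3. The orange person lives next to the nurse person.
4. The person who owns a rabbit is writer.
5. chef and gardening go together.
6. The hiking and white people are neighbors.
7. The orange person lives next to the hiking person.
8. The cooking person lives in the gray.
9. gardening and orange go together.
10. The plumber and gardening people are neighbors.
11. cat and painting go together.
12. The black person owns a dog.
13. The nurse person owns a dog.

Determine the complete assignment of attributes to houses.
Solution:

House | Pet | Job | Hobby | Color
---------------------------------
  1   | hamster | plumber | cooking | gray
  2   | parrot | chef | gardening | orange
  3   | dog | nurse | hiking | black
  4   | rabbit | writer | reading | white
  5   | cat | pilot | painting | brown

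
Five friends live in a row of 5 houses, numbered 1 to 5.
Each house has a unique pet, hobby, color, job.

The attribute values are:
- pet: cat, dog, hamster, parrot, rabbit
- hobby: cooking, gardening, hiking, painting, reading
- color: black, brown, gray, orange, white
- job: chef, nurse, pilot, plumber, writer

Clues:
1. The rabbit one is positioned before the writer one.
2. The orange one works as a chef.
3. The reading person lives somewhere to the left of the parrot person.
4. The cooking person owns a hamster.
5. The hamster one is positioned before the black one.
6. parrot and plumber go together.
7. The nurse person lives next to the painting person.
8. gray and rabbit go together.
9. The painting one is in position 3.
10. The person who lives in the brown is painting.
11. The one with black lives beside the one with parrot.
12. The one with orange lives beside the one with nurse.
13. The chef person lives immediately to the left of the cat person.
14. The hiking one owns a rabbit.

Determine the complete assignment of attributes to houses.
Solution:

House | Pet | Hobby | Color | Job
---------------------------------
  1   | hamster | cooking | orange | chef
  2   | cat | reading | black | nurse
  3   | parrot | painting | brown | plumber
  4   | rabbit | hiking | gray | pilot
  5   | dog | gardening | white | writer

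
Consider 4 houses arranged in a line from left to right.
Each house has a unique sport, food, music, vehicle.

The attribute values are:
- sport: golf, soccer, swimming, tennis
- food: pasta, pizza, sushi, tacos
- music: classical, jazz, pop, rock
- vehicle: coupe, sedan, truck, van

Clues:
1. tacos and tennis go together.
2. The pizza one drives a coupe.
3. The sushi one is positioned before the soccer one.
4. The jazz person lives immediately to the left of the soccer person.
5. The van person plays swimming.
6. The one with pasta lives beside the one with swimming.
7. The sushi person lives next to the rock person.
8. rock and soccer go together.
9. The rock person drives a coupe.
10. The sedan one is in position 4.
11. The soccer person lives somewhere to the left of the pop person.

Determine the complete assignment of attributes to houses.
Solution:

House | Sport | Food | Music | Vehicle
--------------------------------------
  1   | golf | pasta | classical | truck
  2   | swimming | sushi | jazz | van
  3   | soccer | pizza | rock | coupe
  4   | tennis | tacos | pop | sedan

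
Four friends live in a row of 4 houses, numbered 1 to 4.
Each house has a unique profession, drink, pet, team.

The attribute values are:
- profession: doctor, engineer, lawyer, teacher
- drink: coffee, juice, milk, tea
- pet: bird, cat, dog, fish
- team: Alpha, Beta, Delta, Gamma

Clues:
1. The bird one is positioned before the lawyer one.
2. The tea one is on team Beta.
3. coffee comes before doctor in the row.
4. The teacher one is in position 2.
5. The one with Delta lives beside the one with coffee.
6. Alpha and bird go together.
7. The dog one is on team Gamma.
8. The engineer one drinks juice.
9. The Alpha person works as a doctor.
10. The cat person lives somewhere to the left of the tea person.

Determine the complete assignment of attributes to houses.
Solution:

House | Profession | Drink | Pet | Team
---------------------------------------
  1   | engineer | juice | cat | Delta
  2   | teacher | coffee | dog | Gamma
  3   | doctor | milk | bird | Alpha
  4   | lawyer | tea | fish | Beta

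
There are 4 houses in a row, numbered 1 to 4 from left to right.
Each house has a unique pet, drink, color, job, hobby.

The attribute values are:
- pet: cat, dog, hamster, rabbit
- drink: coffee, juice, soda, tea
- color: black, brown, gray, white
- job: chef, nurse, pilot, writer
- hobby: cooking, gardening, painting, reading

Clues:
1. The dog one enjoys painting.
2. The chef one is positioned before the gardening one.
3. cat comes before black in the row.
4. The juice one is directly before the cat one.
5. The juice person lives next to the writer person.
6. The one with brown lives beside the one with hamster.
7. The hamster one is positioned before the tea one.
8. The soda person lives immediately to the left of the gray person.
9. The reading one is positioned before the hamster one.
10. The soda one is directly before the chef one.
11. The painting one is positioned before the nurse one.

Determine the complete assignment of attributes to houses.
Solution:

House | Pet | Drink | Color | Job | Hobby
-----------------------------------------
  1   | dog | juice | white | pilot | painting
  2   | cat | soda | brown | writer | reading
  3   | hamster | coffee | gray | chef | cooking
  4   | rabbit | tea | black | nurse | gardening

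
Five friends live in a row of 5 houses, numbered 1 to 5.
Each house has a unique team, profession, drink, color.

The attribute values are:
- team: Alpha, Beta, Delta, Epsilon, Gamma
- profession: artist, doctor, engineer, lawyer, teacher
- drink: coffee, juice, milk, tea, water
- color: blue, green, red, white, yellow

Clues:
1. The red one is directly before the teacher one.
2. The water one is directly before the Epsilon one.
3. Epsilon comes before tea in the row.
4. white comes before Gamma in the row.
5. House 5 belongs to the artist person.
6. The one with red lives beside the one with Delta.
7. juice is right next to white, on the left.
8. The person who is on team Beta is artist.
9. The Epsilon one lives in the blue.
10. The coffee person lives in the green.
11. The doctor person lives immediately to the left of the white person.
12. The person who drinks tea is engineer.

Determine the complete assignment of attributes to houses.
Solution:

House | Team | Profession | Drink | Color
-----------------------------------------
  1   | Alpha | doctor | juice | red
  2   | Delta | teacher | water | white
  3   | Epsilon | lawyer | milk | blue
  4   | Gamma | engineer | tea | yellow
  5   | Beta | artist | coffee | green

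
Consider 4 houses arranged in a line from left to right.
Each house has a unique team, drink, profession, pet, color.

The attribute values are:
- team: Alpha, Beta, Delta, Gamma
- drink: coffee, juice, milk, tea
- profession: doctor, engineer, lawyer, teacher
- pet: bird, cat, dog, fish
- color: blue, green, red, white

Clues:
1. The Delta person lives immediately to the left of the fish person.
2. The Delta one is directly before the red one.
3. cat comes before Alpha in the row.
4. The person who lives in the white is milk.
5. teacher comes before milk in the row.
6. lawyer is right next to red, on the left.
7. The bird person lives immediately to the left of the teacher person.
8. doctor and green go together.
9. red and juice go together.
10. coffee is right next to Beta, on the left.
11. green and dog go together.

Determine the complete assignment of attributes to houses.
Solution:

House | Team | Drink | Profession | Pet | Color
-----------------------------------------------
  1   | Delta | coffee | lawyer | bird | blue
  2   | Beta | juice | teacher | fish | red
  3   | Gamma | milk | engineer | cat | white
  4   | Alpha | tea | doctor | dog | green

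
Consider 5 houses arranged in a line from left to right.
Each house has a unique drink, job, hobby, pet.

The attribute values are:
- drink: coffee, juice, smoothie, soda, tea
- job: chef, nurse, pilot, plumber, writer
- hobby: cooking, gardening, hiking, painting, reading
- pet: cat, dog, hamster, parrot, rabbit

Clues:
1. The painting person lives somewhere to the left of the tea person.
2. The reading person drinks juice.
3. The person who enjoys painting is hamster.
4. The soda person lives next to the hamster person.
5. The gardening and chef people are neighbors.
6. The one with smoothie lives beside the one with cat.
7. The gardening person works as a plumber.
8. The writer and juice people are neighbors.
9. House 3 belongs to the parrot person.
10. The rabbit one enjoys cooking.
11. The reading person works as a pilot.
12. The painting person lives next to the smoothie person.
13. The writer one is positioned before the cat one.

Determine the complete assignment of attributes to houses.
Solution:

House | Drink | Job | Hobby | Pet
---------------------------------
  1   | soda | plumber | gardening | dog
  2   | coffee | chef | painting | hamster
  3   | smoothie | writer | hiking | parrot
  4   | juice | pilot | reading | cat
  5   | tea | nurse | cooking | rabbit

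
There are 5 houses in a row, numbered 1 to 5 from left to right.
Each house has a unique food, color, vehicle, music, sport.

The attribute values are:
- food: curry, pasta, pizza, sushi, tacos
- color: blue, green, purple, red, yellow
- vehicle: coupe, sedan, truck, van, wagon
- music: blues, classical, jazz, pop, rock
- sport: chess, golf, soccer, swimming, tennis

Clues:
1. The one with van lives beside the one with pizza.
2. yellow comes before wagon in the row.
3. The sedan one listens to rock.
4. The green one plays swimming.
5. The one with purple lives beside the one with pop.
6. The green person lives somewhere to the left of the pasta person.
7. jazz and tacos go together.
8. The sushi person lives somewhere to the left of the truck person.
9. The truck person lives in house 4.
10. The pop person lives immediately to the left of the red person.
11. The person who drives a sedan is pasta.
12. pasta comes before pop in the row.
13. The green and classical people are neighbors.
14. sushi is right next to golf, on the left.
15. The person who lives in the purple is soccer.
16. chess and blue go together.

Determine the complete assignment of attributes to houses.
Solution:

House | Food | Color | Vehicle | Music | Sport
----------------------------------------------
  1   | sushi | green | van | blues | swimming
  2   | pizza | yellow | coupe | classical | golf
  3   | pasta | purple | sedan | rock | soccer
  4   | curry | blue | truck | pop | chess
  5   | tacos | red | wagon | jazz | tennis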